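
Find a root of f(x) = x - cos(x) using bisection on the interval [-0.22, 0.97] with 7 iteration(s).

f(x) = x - cos(x)
Initial interval: [-0.22, 0.97]

Iteration 1:
  c_1 = (-0.220000 + 0.970000)/2 = 0.375000
  f(c_1) = f(0.375000) = -0.555508
  f(a) × f(c) ≥ 0, new interval: [0.375000, 0.970000]
Iteration 2:
  c_2 = (0.375000 + 0.970000)/2 = 0.672500
  f(c_2) = f(0.672500) = -0.109767
  f(a) × f(c) ≥ 0, new interval: [0.672500, 0.970000]
Iteration 3:
  c_3 = (0.672500 + 0.970000)/2 = 0.821250
  f(c_3) = f(0.821250) = 0.139943
  f(a) × f(c) < 0, new interval: [0.672500, 0.821250]
Iteration 4:
  c_4 = (0.672500 + 0.821250)/2 = 0.746875
  f(c_4) = f(0.746875) = 0.013060
  f(a) × f(c) < 0, new interval: [0.672500, 0.746875]
Iteration 5:
  c_5 = (0.672500 + 0.746875)/2 = 0.709688
  f(c_5) = f(0.709688) = -0.048878
  f(a) × f(c) ≥ 0, new interval: [0.709688, 0.746875]
Iteration 6:
  c_6 = (0.709688 + 0.746875)/2 = 0.728281
  f(c_6) = f(0.728281) = -0.018038
  f(a) × f(c) ≥ 0, new interval: [0.728281, 0.746875]
Iteration 7:
  c_7 = (0.728281 + 0.746875)/2 = 0.737578
  f(c_7) = f(0.737578) = -0.002521
  f(a) × f(c) ≥ 0, new interval: [0.737578, 0.746875]

After 7 iteration(s), the approximation is c_7 = 0.737578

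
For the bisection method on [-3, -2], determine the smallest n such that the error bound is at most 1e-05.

We need (b-a)/2^n ≤ 1e-05
(-2 - (-3))/2^n ≤ 1e-05
1/2^n ≤ 1e-05
2^n ≥ 100000
n ≥ log₂(100000) = 16.61
n ≥ 17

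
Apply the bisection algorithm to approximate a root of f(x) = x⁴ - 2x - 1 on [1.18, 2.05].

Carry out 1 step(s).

f(x) = x⁴ - 2x - 1
Initial interval: [1.18, 2.05]

Iteration 1:
  c_1 = (1.180000 + 2.050000)/2 = 1.615000
  f(c_1) = f(1.615000) = 2.572838
  f(a) × f(c) < 0, new interval: [1.180000, 1.615000]

After 1 iteration(s), the approximation is c_1 = 1.615000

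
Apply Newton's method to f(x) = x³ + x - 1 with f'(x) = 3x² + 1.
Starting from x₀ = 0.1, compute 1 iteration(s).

f(x) = x³ + x - 1
f'(x) = 3x² + 1
x₀ = 0.1

Newton-Raphson formula: x_{n+1} = x_n - f(x_n)/f'(x_n)

Iteration 1:
  f(0.100000) = -0.899000
  f'(0.100000) = 1.030000
  x_1 = 0.100000 - (-0.899000)/1.030000 = 0.972816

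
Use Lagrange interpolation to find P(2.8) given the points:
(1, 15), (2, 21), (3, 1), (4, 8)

Lagrange interpolation formula:
P(x) = Σ yᵢ × Lᵢ(x)
where Lᵢ(x) = Π_{j≠i} (x - xⱼ)/(xᵢ - xⱼ)

L_0(2.8) = (2.8 - 2)/(1 - 2) × (2.8 - 3)/(1 - 3) × (2.8 - 4)/(1 - 4) = -0.032000
L_1(2.8) = (2.8 - 1)/(2 - 1) × (2.8 - 3)/(2 - 3) × (2.8 - 4)/(2 - 4) = 0.216000
L_2(2.8) = (2.8 - 1)/(3 - 1) × (2.8 - 2)/(3 - 2) × (2.8 - 4)/(3 - 4) = 0.864000
L_3(2.8) = (2.8 - 1)/(4 - 1) × (2.8 - 2)/(4 - 2) × (2.8 - 3)/(4 - 3) = -0.048000

P(2.8) = 15×L_0(2.8) + 21×L_1(2.8) + 1×L_2(2.8) + 8×L_3(2.8)
P(2.8) = 4.536000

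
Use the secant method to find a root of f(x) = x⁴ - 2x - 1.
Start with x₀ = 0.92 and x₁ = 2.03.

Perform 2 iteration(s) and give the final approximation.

f(x) = x⁴ - 2x - 1
x₀ = 0.92, x₁ = 2.03

Secant formula: x_{n+1} = x_n - f(x_n)(x_n - x_{n-1})/(f(x_n) - f(x_{n-1}))

Iteration 1:
  f(0.920000) = -2.123607
  f(2.030000) = 11.921817
  x_2 = 2.030000 - 11.921817×(2.030000 - 0.920000)/(11.921817 - (-2.123607))
       = 1.087827
Iteration 2:
  f(2.030000) = 11.921817
  f(1.087827) = -1.775295
  x_3 = 1.087827 - (-1.775295)×(1.087827 - 2.030000)/(-1.775295 - 11.921817)
       = 1.209943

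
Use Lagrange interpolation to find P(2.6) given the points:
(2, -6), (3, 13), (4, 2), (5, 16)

Lagrange interpolation formula:
P(x) = Σ yᵢ × Lᵢ(x)
where Lᵢ(x) = Π_{j≠i} (x - xⱼ)/(xᵢ - xⱼ)

L_0(2.6) = (2.6 - 3)/(2 - 3) × (2.6 - 4)/(2 - 4) × (2.6 - 5)/(2 - 5) = 0.224000
L_1(2.6) = (2.6 - 2)/(3 - 2) × (2.6 - 4)/(3 - 4) × (2.6 - 5)/(3 - 5) = 1.008000
L_2(2.6) = (2.6 - 2)/(4 - 2) × (2.6 - 3)/(4 - 3) × (2.6 - 5)/(4 - 5) = -0.288000
L_3(2.6) = (2.6 - 2)/(5 - 2) × (2.6 - 3)/(5 - 3) × (2.6 - 4)/(5 - 4) = 0.056000

P(2.6) = (-6)×L_0(2.6) + 13×L_1(2.6) + 2×L_2(2.6) + 16×L_3(2.6)
P(2.6) = 12.080000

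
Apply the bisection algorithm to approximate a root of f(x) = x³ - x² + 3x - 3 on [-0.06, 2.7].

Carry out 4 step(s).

f(x) = x³ - x² + 3x - 3
Initial interval: [-0.06, 2.7]

Iteration 1:
  c_1 = (-0.060000 + 2.700000)/2 = 1.320000
  f(c_1) = f(1.320000) = 1.517568
  f(a) × f(c) < 0, new interval: [-0.060000, 1.320000]
Iteration 2:
  c_2 = (-0.060000 + 1.320000)/2 = 0.630000
  f(c_2) = f(0.630000) = -1.256853
  f(a) × f(c) ≥ 0, new interval: [0.630000, 1.320000]
Iteration 3:
  c_3 = (0.630000 + 1.320000)/2 = 0.975000
  f(c_3) = f(0.975000) = -0.098766
  f(a) × f(c) ≥ 0, new interval: [0.975000, 1.320000]
Iteration 4:
  c_4 = (0.975000 + 1.320000)/2 = 1.147500
  f(c_4) = f(1.147500) = 0.636722
  f(a) × f(c) < 0, new interval: [0.975000, 1.147500]

After 4 iteration(s), the approximation is c_4 = 1.147500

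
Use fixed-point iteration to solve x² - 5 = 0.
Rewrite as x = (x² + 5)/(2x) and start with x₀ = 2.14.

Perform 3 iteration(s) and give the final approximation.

Equation: x² - 5 = 0
Fixed-point form: x = (x² + 5)/(2x)
x₀ = 2.14

x_1 = g(2.140000) = 2.238224
x_2 = g(2.238224) = 2.236069
x_3 = g(2.236069) = 2.236068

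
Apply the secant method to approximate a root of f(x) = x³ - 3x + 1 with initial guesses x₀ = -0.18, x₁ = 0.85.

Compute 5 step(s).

f(x) = x³ - 3x + 1
x₀ = -0.18, x₁ = 0.85

Secant formula: x_{n+1} = x_n - f(x_n)(x_n - x_{n-1})/(f(x_n) - f(x_{n-1}))

Iteration 1:
  f(-0.180000) = 1.534168
  f(0.850000) = -0.935875
  x_2 = 0.850000 - (-0.935875)×(0.850000 - (-0.180000))/(-0.935875 - 1.534168)
       = 0.459743
Iteration 2:
  f(0.850000) = -0.935875
  f(0.459743) = -0.282056
  x_3 = 0.459743 - (-0.282056)×(0.459743 - 0.850000)/(-0.282056 - (-0.935875))
       = 0.291387
Iteration 3:
  f(0.459743) = -0.282056
  f(0.291387) = 0.150580
  x_4 = 0.291387 - 0.150580×(0.291387 - 0.459743)/(0.150580 - (-0.282056))
       = 0.349984
Iteration 4:
  f(0.291387) = 0.150580
  f(0.349984) = -0.007082
  x_5 = 0.349984 - (-0.007082)×(0.349984 - 0.291387)/(-0.007082 - 0.150580)
       = 0.347352
Iteration 5:
  f(0.349984) = -0.007082
  f(0.347352) = -0.000146
  x_6 = 0.347352 - (-0.000146)×(0.347352 - 0.349984)/(-0.000146 - (-0.007082))
       = 0.347296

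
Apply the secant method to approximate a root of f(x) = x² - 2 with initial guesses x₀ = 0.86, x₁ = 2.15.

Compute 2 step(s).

f(x) = x² - 2
x₀ = 0.86, x₁ = 2.15

Secant formula: x_{n+1} = x_n - f(x_n)(x_n - x_{n-1})/(f(x_n) - f(x_{n-1}))

Iteration 1:
  f(0.860000) = -1.260400
  f(2.150000) = 2.622500
  x_2 = 2.150000 - 2.622500×(2.150000 - 0.860000)/(2.622500 - (-1.260400))
       = 1.278738
Iteration 2:
  f(2.150000) = 2.622500
  f(1.278738) = -0.364830
  x_3 = 1.278738 - (-0.364830)×(1.278738 - 2.150000)/(-0.364830 - 2.622500)
       = 1.385141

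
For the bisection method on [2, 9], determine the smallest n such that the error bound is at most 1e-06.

We need (b-a)/2^n ≤ 1e-06
(9 - 2)/2^n ≤ 1e-06
7/2^n ≤ 1e-06
2^n ≥ 7000000
n ≥ log₂(7000000) = 22.74
n ≥ 23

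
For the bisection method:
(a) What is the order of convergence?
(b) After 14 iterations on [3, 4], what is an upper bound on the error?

(a) Bisection has linear (order 1) convergence; the error is halved each step.

(b) Error bound = (b-a)/2^n = (4 - 3)/2^{14}
    = 1/2^{14}

(a) 1 (linear); (b) error ≤ 6.10e-05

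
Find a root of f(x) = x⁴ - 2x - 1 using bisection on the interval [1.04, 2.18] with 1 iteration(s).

f(x) = x⁴ - 2x - 1
Initial interval: [1.04, 2.18]

Iteration 1:
  c_1 = (1.040000 + 2.180000)/2 = 1.610000
  f(c_1) = f(1.610000) = 2.498982
  f(a) × f(c) < 0, new interval: [1.040000, 1.610000]

After 1 iteration(s), the approximation is c_1 = 1.610000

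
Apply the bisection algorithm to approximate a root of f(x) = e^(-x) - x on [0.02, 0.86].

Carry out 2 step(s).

f(x) = e^(-x) - x
Initial interval: [0.02, 0.86]

Iteration 1:
  c_1 = (0.020000 + 0.860000)/2 = 0.440000
  f(c_1) = f(0.440000) = 0.204036
  f(a) × f(c) ≥ 0, new interval: [0.440000, 0.860000]
Iteration 2:
  c_2 = (0.440000 + 0.860000)/2 = 0.650000
  f(c_2) = f(0.650000) = -0.127954
  f(a) × f(c) < 0, new interval: [0.440000, 0.650000]

After 2 iteration(s), the approximation is c_2 = 0.650000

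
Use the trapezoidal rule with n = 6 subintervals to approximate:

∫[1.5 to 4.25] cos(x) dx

f(x) = cos(x)
a = 1.5, b = 4.25, n = 6
h = (b - a)/n = 0.458333

Trapezoidal rule: (h/2)[f(x₀) + 2f(x₁) + 2f(x₂) + ... + f(xₙ)]

x_0 = 1.5000, f(x_0) = 0.070737, coefficient = 1
x_1 = 1.9583, f(x_1) = -0.377909, coefficient = 2
x_2 = 2.4167, f(x_2) = -0.748549, coefficient = 2
x_3 = 2.8750, f(x_3) = -0.964674, coefficient = 2
x_4 = 3.3333, f(x_4) = -0.981674, coefficient = 2
x_5 = 3.7917, f(x_5) = -0.796039, coefficient = 2
x_6 = 4.2500, f(x_6) = -0.446087, coefficient = 1

I ≈ (0.458333/2) × -8.113040 = -1.859238
Exact value: -1.892484
Error: 0.033246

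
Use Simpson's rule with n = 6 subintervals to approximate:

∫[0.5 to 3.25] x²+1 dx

f(x) = x²+1
a = 0.5, b = 3.25, n = 6
h = (b - a)/n = 0.458333

Simpson's rule: (h/3)[f(x₀) + 4f(x₁) + 2f(x₂) + ... + f(xₙ)]

x_0 = 0.5000, f(x_0) = 1.250000, coefficient = 1
x_1 = 0.9583, f(x_1) = 1.918403, coefficient = 4
x_2 = 1.4167, f(x_2) = 3.006944, coefficient = 2
x_3 = 1.8750, f(x_3) = 4.515625, coefficient = 4
x_4 = 2.3333, f(x_4) = 6.444444, coefficient = 2
x_5 = 2.7917, f(x_5) = 8.793403, coefficient = 4
x_6 = 3.2500, f(x_6) = 11.562500, coefficient = 1

I ≈ (0.458333/3) × 92.625000 = 14.151042
Exact value: 14.151042
Error: 0.000000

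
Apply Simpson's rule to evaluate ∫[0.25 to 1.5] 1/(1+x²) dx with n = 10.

f(x) = 1/(1+x²)
a = 0.25, b = 1.5, n = 10
h = (b - a)/n = 0.125000

Simpson's rule: (h/3)[f(x₀) + 4f(x₁) + 2f(x₂) + ... + f(xₙ)]

x_0 = 0.2500, f(x_0) = 0.941176, coefficient = 1
x_1 = 0.3750, f(x_1) = 0.876712, coefficient = 4
x_2 = 0.5000, f(x_2) = 0.800000, coefficient = 2
x_3 = 0.6250, f(x_3) = 0.719101, coefficient = 4
x_4 = 0.7500, f(x_4) = 0.640000, coefficient = 2
x_5 = 0.8750, f(x_5) = 0.566372, coefficient = 4
x_6 = 1.0000, f(x_6) = 0.500000, coefficient = 2
x_7 = 1.1250, f(x_7) = 0.441379, coefficient = 4
x_8 = 1.2500, f(x_8) = 0.390244, coefficient = 2
x_9 = 1.3750, f(x_9) = 0.345946, coefficient = 4
x_10 = 1.5000, f(x_10) = 0.307692, coefficient = 1

I ≈ (0.125000/3) × 17.707398 = 0.737808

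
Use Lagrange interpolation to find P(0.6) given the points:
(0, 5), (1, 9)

Lagrange interpolation formula:
P(x) = Σ yᵢ × Lᵢ(x)
where Lᵢ(x) = Π_{j≠i} (x - xⱼ)/(xᵢ - xⱼ)

L_0(0.6) = (0.6 - 1)/(0 - 1) = 0.400000
L_1(0.6) = (0.6 - 0)/(1 - 0) = 0.600000

P(0.6) = 5×L_0(0.6) + 9×L_1(0.6)
P(0.6) = 7.400000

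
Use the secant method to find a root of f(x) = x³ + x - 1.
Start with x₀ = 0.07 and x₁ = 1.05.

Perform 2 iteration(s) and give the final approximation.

f(x) = x³ + x - 1
x₀ = 0.07, x₁ = 1.05

Secant formula: x_{n+1} = x_n - f(x_n)(x_n - x_{n-1})/(f(x_n) - f(x_{n-1}))

Iteration 1:
  f(0.070000) = -0.929657
  f(1.050000) = 1.207625
  x_2 = 1.050000 - 1.207625×(1.050000 - 0.070000)/(1.207625 - (-0.929657))
       = 0.496272
Iteration 2:
  f(1.050000) = 1.207625
  f(0.496272) = -0.381503
  x_3 = 0.496272 - (-0.381503)×(0.496272 - 1.050000)/(-0.381503 - 1.207625)
       = 0.629206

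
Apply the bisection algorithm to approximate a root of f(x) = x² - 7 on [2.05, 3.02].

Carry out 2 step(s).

f(x) = x² - 7
Initial interval: [2.05, 3.02]

Iteration 1:
  c_1 = (2.050000 + 3.020000)/2 = 2.535000
  f(c_1) = f(2.535000) = -0.573775
  f(a) × f(c) ≥ 0, new interval: [2.535000, 3.020000]
Iteration 2:
  c_2 = (2.535000 + 3.020000)/2 = 2.777500
  f(c_2) = f(2.777500) = 0.714506
  f(a) × f(c) < 0, new interval: [2.535000, 2.777500]

After 2 iteration(s), the approximation is c_2 = 2.777500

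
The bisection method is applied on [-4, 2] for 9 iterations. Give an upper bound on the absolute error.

Bisection error bound: |error| ≤ (b-a)/2^n
|error| ≤ (2 - (-4))/2^9 = 6/2^9
|error| ≤ 0.0117187500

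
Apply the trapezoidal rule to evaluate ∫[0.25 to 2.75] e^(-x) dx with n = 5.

f(x) = e^(-x)
a = 0.25, b = 2.75, n = 5
h = (b - a)/n = 0.500000

Trapezoidal rule: (h/2)[f(x₀) + 2f(x₁) + 2f(x₂) + ... + f(xₙ)]

x_0 = 0.2500, f(x_0) = 0.778801, coefficient = 1
x_1 = 0.7500, f(x_1) = 0.472367, coefficient = 2
x_2 = 1.2500, f(x_2) = 0.286505, coefficient = 2
x_3 = 1.7500, f(x_3) = 0.173774, coefficient = 2
x_4 = 2.2500, f(x_4) = 0.105399, coefficient = 2
x_5 = 2.7500, f(x_5) = 0.063928, coefficient = 1

I ≈ (0.500000/2) × 2.918818 = 0.729704
Exact value: 0.714873
Error: 0.014831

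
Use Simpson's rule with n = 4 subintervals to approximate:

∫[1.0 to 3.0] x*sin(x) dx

f(x) = x*sin(x)
a = 1.0, b = 3.0, n = 4
h = (b - a)/n = 0.500000

Simpson's rule: (h/3)[f(x₀) + 4f(x₁) + 2f(x₂) + ... + f(xₙ)]

x_0 = 1.0000, f(x_0) = 0.841471, coefficient = 1
x_1 = 1.5000, f(x_1) = 1.496242, coefficient = 4
x_2 = 2.0000, f(x_2) = 1.818595, coefficient = 2
x_3 = 2.5000, f(x_3) = 1.496180, coefficient = 4
x_4 = 3.0000, f(x_4) = 0.423360, coefficient = 1

I ≈ (0.500000/3) × 16.871712 = 2.811952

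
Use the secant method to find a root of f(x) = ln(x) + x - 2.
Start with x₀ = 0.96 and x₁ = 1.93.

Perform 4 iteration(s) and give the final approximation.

f(x) = ln(x) + x - 2
x₀ = 0.96, x₁ = 1.93

Secant formula: x_{n+1} = x_n - f(x_n)(x_n - x_{n-1})/(f(x_n) - f(x_{n-1}))

Iteration 1:
  f(0.960000) = -1.080822
  f(1.930000) = 0.587520
  x_2 = 1.930000 - 0.587520×(1.930000 - 0.960000)/(0.587520 - (-1.080822))
       = 1.588407
Iteration 2:
  f(1.930000) = 0.587520
  f(1.588407) = 0.051138
  x_3 = 1.588407 - 0.051138×(1.588407 - 1.930000)/(0.051138 - 0.587520)
       = 1.555840
Iteration 3:
  f(1.588407) = 0.051138
  f(1.555840) = -0.002145
  x_4 = 1.555840 - (-0.002145)×(1.555840 - 1.588407)/(-0.002145 - 0.051138)
       = 1.557151
Iteration 4:
  f(1.555840) = -0.002145
  f(1.557151) = 0.000008
  x_5 = 1.557151 - 0.000008×(1.557151 - 1.555840)/(0.000008 - (-0.002145))
       = 1.557146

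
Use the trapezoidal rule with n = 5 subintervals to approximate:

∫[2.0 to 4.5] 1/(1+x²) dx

f(x) = 1/(1+x²)
a = 2.0, b = 4.5, n = 5
h = (b - a)/n = 0.500000

Trapezoidal rule: (h/2)[f(x₀) + 2f(x₁) + 2f(x₂) + ... + f(xₙ)]

x_0 = 2.0000, f(x_0) = 0.200000, coefficient = 1
x_1 = 2.5000, f(x_1) = 0.137931, coefficient = 2
x_2 = 3.0000, f(x_2) = 0.100000, coefficient = 2
x_3 = 3.5000, f(x_3) = 0.075472, coefficient = 2
x_4 = 4.0000, f(x_4) = 0.058824, coefficient = 2
x_5 = 4.5000, f(x_5) = 0.047059, coefficient = 1

I ≈ (0.500000/2) × 0.991511 = 0.247878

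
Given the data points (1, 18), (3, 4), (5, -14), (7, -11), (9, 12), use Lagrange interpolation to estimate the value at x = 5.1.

Lagrange interpolation formula:
P(x) = Σ yᵢ × Lᵢ(x)
where Lᵢ(x) = Π_{j≠i} (x - xⱼ)/(xᵢ - xⱼ)

L_0(5.1) = (5.1 - 3)/(1 - 3) × (5.1 - 5)/(1 - 5) × (5.1 - 7)/(1 - 7) × (5.1 - 9)/(1 - 9) = 0.004052
L_1(5.1) = (5.1 - 1)/(3 - 1) × (5.1 - 5)/(3 - 5) × (5.1 - 7)/(3 - 7) × (5.1 - 9)/(3 - 9) = -0.031647
L_2(5.1) = (5.1 - 1)/(5 - 1) × (5.1 - 3)/(5 - 3) × (5.1 - 7)/(5 - 7) × (5.1 - 9)/(5 - 9) = 0.996877
L_3(5.1) = (5.1 - 1)/(7 - 1) × (5.1 - 3)/(7 - 3) × (5.1 - 5)/(7 - 5) × (5.1 - 9)/(7 - 9) = 0.034978
L_4(5.1) = (5.1 - 1)/(9 - 1) × (5.1 - 3)/(9 - 3) × (5.1 - 5)/(9 - 5) × (5.1 - 7)/(9 - 7) = -0.004260

P(5.1) = 18×L_0(5.1) + 4×L_1(5.1) + (-14)×L_2(5.1) + (-11)×L_3(5.1) + 12×L_4(5.1)
P(5.1) = -14.445798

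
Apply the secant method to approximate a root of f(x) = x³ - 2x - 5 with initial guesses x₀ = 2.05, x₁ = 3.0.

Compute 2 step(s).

f(x) = x³ - 2x - 5
x₀ = 2.05, x₁ = 3.0

Secant formula: x_{n+1} = x_n - f(x_n)(x_n - x_{n-1})/(f(x_n) - f(x_{n-1}))

Iteration 1:
  f(2.050000) = -0.484875
  f(3.000000) = 16.000000
  x_2 = 3.000000 - 16.000000×(3.000000 - 2.050000)/(16.000000 - (-0.484875))
       = 2.077943
Iteration 2:
  f(3.000000) = 16.000000
  f(2.077943) = -0.183650
  x_3 = 2.077943 - (-0.183650)×(2.077943 - 3.000000)/(-0.183650 - 16.000000)
       = 2.088406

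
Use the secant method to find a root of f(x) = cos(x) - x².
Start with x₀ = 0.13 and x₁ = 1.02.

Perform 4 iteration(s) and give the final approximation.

f(x) = cos(x) - x²
x₀ = 0.13, x₁ = 1.02

Secant formula: x_{n+1} = x_n - f(x_n)(x_n - x_{n-1})/(f(x_n) - f(x_{n-1}))

Iteration 1:
  f(0.130000) = 0.974662
  f(1.020000) = -0.517034
  x_2 = 1.020000 - (-0.517034)×(1.020000 - 0.130000)/(-0.517034 - 0.974662)
       = 0.711519
Iteration 2:
  f(1.020000) = -0.517034
  f(0.711519) = 0.251112
  x_3 = 0.711519 - 0.251112×(0.711519 - 1.020000)/(0.251112 - (-0.517034))
       = 0.812363
Iteration 3:
  f(0.711519) = 0.251112
  f(0.812363) = 0.027851
  x_4 = 0.812363 - 0.027851×(0.812363 - 0.711519)/(0.027851 - 0.251112)
       = 0.824943
Iteration 4:
  f(0.812363) = 0.027851
  f(0.824943) = -0.001932
  x_5 = 0.824943 - (-0.001932)×(0.824943 - 0.812363)/(-0.001932 - 0.027851)
       = 0.824127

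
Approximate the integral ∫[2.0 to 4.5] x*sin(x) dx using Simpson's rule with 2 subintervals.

f(x) = x*sin(x)
a = 2.0, b = 4.5, n = 2
h = (b - a)/n = 1.250000

Simpson's rule: (h/3)[f(x₀) + 4f(x₁) + 2f(x₂) + ... + f(xₙ)]

x_0 = 2.0000, f(x_0) = 1.818595, coefficient = 1
x_1 = 3.2500, f(x_1) = -0.351634, coefficient = 4
x_2 = 4.5000, f(x_2) = -4.398886, coefficient = 1

I ≈ (1.250000/3) × -3.986827 = -1.661178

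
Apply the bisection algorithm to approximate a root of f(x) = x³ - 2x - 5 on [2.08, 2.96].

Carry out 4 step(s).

f(x) = x³ - 2x - 5
Initial interval: [2.08, 2.96]

Iteration 1:
  c_1 = (2.080000 + 2.960000)/2 = 2.520000
  f(c_1) = f(2.520000) = 5.963008
  f(a) × f(c) < 0, new interval: [2.080000, 2.520000]
Iteration 2:
  c_2 = (2.080000 + 2.520000)/2 = 2.300000
  f(c_2) = f(2.300000) = 2.567000
  f(a) × f(c) < 0, new interval: [2.080000, 2.300000]
Iteration 3:
  c_3 = (2.080000 + 2.300000)/2 = 2.190000
  f(c_3) = f(2.190000) = 1.123459
  f(a) × f(c) < 0, new interval: [2.080000, 2.190000]
Iteration 4:
  c_4 = (2.080000 + 2.190000)/2 = 2.135000
  f(c_4) = f(2.135000) = 0.461810
  f(a) × f(c) < 0, new interval: [2.080000, 2.135000]

After 4 iteration(s), the approximation is c_4 = 2.135000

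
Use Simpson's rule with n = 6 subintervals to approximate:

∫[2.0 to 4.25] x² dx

f(x) = x²
a = 2.0, b = 4.25, n = 6
h = (b - a)/n = 0.375000

Simpson's rule: (h/3)[f(x₀) + 4f(x₁) + 2f(x₂) + ... + f(xₙ)]

x_0 = 2.0000, f(x_0) = 4.000000, coefficient = 1
x_1 = 2.3750, f(x_1) = 5.640625, coefficient = 4
x_2 = 2.7500, f(x_2) = 7.562500, coefficient = 2
x_3 = 3.1250, f(x_3) = 9.765625, coefficient = 4
x_4 = 3.5000, f(x_4) = 12.250000, coefficient = 2
x_5 = 3.8750, f(x_5) = 15.015625, coefficient = 4
x_6 = 4.2500, f(x_6) = 18.062500, coefficient = 1

I ≈ (0.375000/3) × 183.375000 = 22.921875
Exact value: 22.921875
Error: 0.000000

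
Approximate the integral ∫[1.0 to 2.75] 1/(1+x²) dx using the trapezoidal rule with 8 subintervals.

f(x) = 1/(1+x²)
a = 1.0, b = 2.75, n = 8
h = (b - a)/n = 0.218750

Trapezoidal rule: (h/2)[f(x₀) + 2f(x₁) + 2f(x₂) + ... + f(xₙ)]

x_0 = 1.0000, f(x_0) = 0.500000, coefficient = 1
x_1 = 1.2188, f(x_1) = 0.402358, coefficient = 2
x_2 = 1.4375, f(x_2) = 0.326115, coefficient = 2
x_3 = 1.6562, f(x_3) = 0.267154, coefficient = 2
x_4 = 1.8750, f(x_4) = 0.221453, coefficient = 2
x_5 = 2.0938, f(x_5) = 0.185743, coefficient = 2
x_6 = 2.3125, f(x_6) = 0.157538, coefficient = 2
x_7 = 2.5312, f(x_7) = 0.135003, coefficient = 2
x_8 = 2.7500, f(x_8) = 0.116788, coefficient = 1

I ≈ (0.218750/2) × 4.007516 = 0.438322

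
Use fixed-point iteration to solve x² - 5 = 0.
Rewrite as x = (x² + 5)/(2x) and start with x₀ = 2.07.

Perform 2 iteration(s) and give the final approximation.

Equation: x² - 5 = 0
Fixed-point form: x = (x² + 5)/(2x)
x₀ = 2.07

x_1 = g(2.070000) = 2.242729
x_2 = g(2.242729) = 2.236078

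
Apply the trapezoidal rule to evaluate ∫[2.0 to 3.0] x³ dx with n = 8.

f(x) = x³
a = 2.0, b = 3.0, n = 8
h = (b - a)/n = 0.125000

Trapezoidal rule: (h/2)[f(x₀) + 2f(x₁) + 2f(x₂) + ... + f(xₙ)]

x_0 = 2.0000, f(x_0) = 8.000000, coefficient = 1
x_1 = 2.1250, f(x_1) = 9.595703, coefficient = 2
x_2 = 2.2500, f(x_2) = 11.390625, coefficient = 2
x_3 = 2.3750, f(x_3) = 13.396484, coefficient = 2
x_4 = 2.5000, f(x_4) = 15.625000, coefficient = 2
x_5 = 2.6250, f(x_5) = 18.087891, coefficient = 2
x_6 = 2.7500, f(x_6) = 20.796875, coefficient = 2
x_7 = 2.8750, f(x_7) = 23.763672, coefficient = 2
x_8 = 3.0000, f(x_8) = 27.000000, coefficient = 1

I ≈ (0.125000/2) × 260.312500 = 16.269531
Exact value: 16.250000
Error: 0.019531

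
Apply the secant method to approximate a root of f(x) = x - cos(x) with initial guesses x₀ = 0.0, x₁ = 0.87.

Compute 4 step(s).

f(x) = x - cos(x)
x₀ = 0.0, x₁ = 0.87

Secant formula: x_{n+1} = x_n - f(x_n)(x_n - x_{n-1})/(f(x_n) - f(x_{n-1}))

Iteration 1:
  f(0.000000) = -1.000000
  f(0.870000) = 0.225173
  x_2 = 0.870000 - 0.225173×(0.870000 - 0.000000)/(0.225173 - (-1.000000))
       = 0.710104
Iteration 2:
  f(0.870000) = 0.225173
  f(0.710104) = -0.048191
  x_3 = 0.710104 - (-0.048191)×(0.710104 - 0.870000)/(-0.048191 - 0.225173)
       = 0.738291
Iteration 3:
  f(0.710104) = -0.048191
  f(0.738291) = -0.001328
  x_4 = 0.738291 - (-0.001328)×(0.738291 - 0.710104)/(-0.001328 - (-0.048191))
       = 0.739090
Iteration 4:
  f(0.738291) = -0.001328
  f(0.739090) = 0.000009
  x_5 = 0.739090 - 0.000009×(0.739090 - 0.738291)/(0.000009 - (-0.001328))
       = 0.739085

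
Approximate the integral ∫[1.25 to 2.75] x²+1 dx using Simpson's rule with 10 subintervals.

f(x) = x²+1
a = 1.25, b = 2.75, n = 10
h = (b - a)/n = 0.150000

Simpson's rule: (h/3)[f(x₀) + 4f(x₁) + 2f(x₂) + ... + f(xₙ)]

x_0 = 1.2500, f(x_0) = 2.562500, coefficient = 1
x_1 = 1.4000, f(x_1) = 2.960000, coefficient = 4
x_2 = 1.5500, f(x_2) = 3.402500, coefficient = 2
x_3 = 1.7000, f(x_3) = 3.890000, coefficient = 4
x_4 = 1.8500, f(x_4) = 4.422500, coefficient = 2
x_5 = 2.0000, f(x_5) = 5.000000, coefficient = 4
x_6 = 2.1500, f(x_6) = 5.622500, coefficient = 2
x_7 = 2.3000, f(x_7) = 6.290000, coefficient = 4
x_8 = 2.4500, f(x_8) = 7.002500, coefficient = 2
x_9 = 2.6000, f(x_9) = 7.760000, coefficient = 4
x_10 = 2.7500, f(x_10) = 8.562500, coefficient = 1

I ≈ (0.150000/3) × 155.625000 = 7.781250
Exact value: 7.781250
Error: 0.000000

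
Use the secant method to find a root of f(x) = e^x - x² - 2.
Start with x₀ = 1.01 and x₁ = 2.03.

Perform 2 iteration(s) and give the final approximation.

f(x) = e^x - x² - 2
x₀ = 1.01, x₁ = 2.03

Secant formula: x_{n+1} = x_n - f(x_n)(x_n - x_{n-1})/(f(x_n) - f(x_{n-1}))

Iteration 1:
  f(1.010000) = -0.274499
  f(2.030000) = 1.493186
  x_2 = 2.030000 - 1.493186×(2.030000 - 1.010000)/(1.493186 - (-0.274499))
       = 1.168393
Iteration 2:
  f(2.030000) = 1.493186
  f(1.168393) = -0.148323
  x_3 = 1.168393 - (-0.148323)×(1.168393 - 2.030000)/(-0.148323 - 1.493186)
       = 1.246246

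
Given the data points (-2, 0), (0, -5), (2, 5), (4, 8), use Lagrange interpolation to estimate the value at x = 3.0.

Lagrange interpolation formula:
P(x) = Σ yᵢ × Lᵢ(x)
where Lᵢ(x) = Π_{j≠i} (x - xⱼ)/(xᵢ - xⱼ)

L_0(3.0) = (3.0 - 0)/(-2 - 0) × (3.0 - 2)/(-2 - 2) × (3.0 - 4)/(-2 - 4) = 0.062500
L_1(3.0) = (3.0 - (-2))/(0 - (-2)) × (3.0 - 2)/(0 - 2) × (3.0 - 4)/(0 - 4) = -0.312500
L_2(3.0) = (3.0 - (-2))/(2 - (-2)) × (3.0 - 0)/(2 - 0) × (3.0 - 4)/(2 - 4) = 0.937500
L_3(3.0) = (3.0 - (-2))/(4 - (-2)) × (3.0 - 0)/(4 - 0) × (3.0 - 2)/(4 - 2) = 0.312500

P(3.0) = 0×L_0(3.0) + (-5)×L_1(3.0) + 5×L_2(3.0) + 8×L_3(3.0)
P(3.0) = 8.750000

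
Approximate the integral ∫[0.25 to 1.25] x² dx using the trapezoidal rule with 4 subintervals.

f(x) = x²
a = 0.25, b = 1.25, n = 4
h = (b - a)/n = 0.250000

Trapezoidal rule: (h/2)[f(x₀) + 2f(x₁) + 2f(x₂) + ... + f(xₙ)]

x_0 = 0.2500, f(x_0) = 0.062500, coefficient = 1
x_1 = 0.5000, f(x_1) = 0.250000, coefficient = 2
x_2 = 0.7500, f(x_2) = 0.562500, coefficient = 2
x_3 = 1.0000, f(x_3) = 1.000000, coefficient = 2
x_4 = 1.2500, f(x_4) = 1.562500, coefficient = 1

I ≈ (0.250000/2) × 5.250000 = 0.656250
Exact value: 0.645833
Error: 0.010417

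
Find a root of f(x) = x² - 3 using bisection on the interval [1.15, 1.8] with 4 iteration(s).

f(x) = x² - 3
Initial interval: [1.15, 1.8]

Iteration 1:
  c_1 = (1.150000 + 1.800000)/2 = 1.475000
  f(c_1) = f(1.475000) = -0.824375
  f(a) × f(c) ≥ 0, new interval: [1.475000, 1.800000]
Iteration 2:
  c_2 = (1.475000 + 1.800000)/2 = 1.637500
  f(c_2) = f(1.637500) = -0.318594
  f(a) × f(c) ≥ 0, new interval: [1.637500, 1.800000]
Iteration 3:
  c_3 = (1.637500 + 1.800000)/2 = 1.718750
  f(c_3) = f(1.718750) = -0.045898
  f(a) × f(c) ≥ 0, new interval: [1.718750, 1.800000]
Iteration 4:
  c_4 = (1.718750 + 1.800000)/2 = 1.759375
  f(c_4) = f(1.759375) = 0.095400
  f(a) × f(c) < 0, new interval: [1.718750, 1.759375]

After 4 iteration(s), the approximation is c_4 = 1.759375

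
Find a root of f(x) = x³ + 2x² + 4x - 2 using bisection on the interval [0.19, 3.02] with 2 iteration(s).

f(x) = x³ + 2x² + 4x - 2
Initial interval: [0.19, 3.02]

Iteration 1:
  c_1 = (0.190000 + 3.020000)/2 = 1.605000
  f(c_1) = f(1.605000) = 13.706570
  f(a) × f(c) < 0, new interval: [0.190000, 1.605000]
Iteration 2:
  c_2 = (0.190000 + 1.605000)/2 = 0.897500
  f(c_2) = f(0.897500) = 3.923954
  f(a) × f(c) < 0, new interval: [0.190000, 0.897500]

After 2 iteration(s), the approximation is c_2 = 0.897500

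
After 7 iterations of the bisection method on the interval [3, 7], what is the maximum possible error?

Bisection error bound: |error| ≤ (b-a)/2^n
|error| ≤ (7 - 3)/2^7 = 4/2^7
|error| ≤ 0.0312500000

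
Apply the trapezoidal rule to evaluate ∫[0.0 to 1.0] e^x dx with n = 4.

f(x) = e^x
a = 0.0, b = 1.0, n = 4
h = (b - a)/n = 0.250000

Trapezoidal rule: (h/2)[f(x₀) + 2f(x₁) + 2f(x₂) + ... + f(xₙ)]

x_0 = 0.0000, f(x_0) = 1.000000, coefficient = 1
x_1 = 0.2500, f(x_1) = 1.284025, coefficient = 2
x_2 = 0.5000, f(x_2) = 1.648721, coefficient = 2
x_3 = 0.7500, f(x_3) = 2.117000, coefficient = 2
x_4 = 1.0000, f(x_4) = 2.718282, coefficient = 1

I ≈ (0.250000/2) × 13.817775 = 1.727222
Exact value: 1.718282
Error: 0.008940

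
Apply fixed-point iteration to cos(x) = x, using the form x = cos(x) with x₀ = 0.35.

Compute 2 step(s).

Equation: cos(x) = x
Fixed-point form: x = cos(x)
x₀ = 0.35

x_1 = g(0.350000) = 0.939373
x_2 = g(0.939373) = 0.590294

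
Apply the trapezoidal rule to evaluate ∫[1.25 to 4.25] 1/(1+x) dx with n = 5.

f(x) = 1/(1+x)
a = 1.25, b = 4.25, n = 5
h = (b - a)/n = 0.600000

Trapezoidal rule: (h/2)[f(x₀) + 2f(x₁) + 2f(x₂) + ... + f(xₙ)]

x_0 = 1.2500, f(x_0) = 0.444444, coefficient = 1
x_1 = 1.8500, f(x_1) = 0.350877, coefficient = 2
x_2 = 2.4500, f(x_2) = 0.289855, coefficient = 2
x_3 = 3.0500, f(x_3) = 0.246914, coefficient = 2
x_4 = 3.6500, f(x_4) = 0.215054, coefficient = 2
x_5 = 4.2500, f(x_5) = 0.190476, coefficient = 1

I ≈ (0.600000/2) × 2.840320 = 0.852096
Exact value: 0.847298
Error: 0.004798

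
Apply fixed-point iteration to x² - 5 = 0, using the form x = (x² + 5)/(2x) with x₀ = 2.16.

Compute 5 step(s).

Equation: x² - 5 = 0
Fixed-point form: x = (x² + 5)/(2x)
x₀ = 2.16

x_1 = g(2.160000) = 2.237407
x_2 = g(2.237407) = 2.236068
x_3 = g(2.236068) = 2.236068
x_4 = g(2.236068) = 2.236068
x_5 = g(2.236068) = 2.236068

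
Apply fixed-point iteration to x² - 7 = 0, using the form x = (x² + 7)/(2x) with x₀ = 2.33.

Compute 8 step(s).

Equation: x² - 7 = 0
Fixed-point form: x = (x² + 7)/(2x)
x₀ = 2.33

x_1 = g(2.330000) = 2.667146
x_2 = g(2.667146) = 2.645837
x_3 = g(2.645837) = 2.645751
x_4 = g(2.645751) = 2.645751
x_5 = g(2.645751) = 2.645751
x_6 = g(2.645751) = 2.645751
x_7 = g(2.645751) = 2.645751
x_8 = g(2.645751) = 2.645751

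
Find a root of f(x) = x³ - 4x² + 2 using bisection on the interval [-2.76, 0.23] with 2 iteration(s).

f(x) = x³ - 4x² + 2
Initial interval: [-2.76, 0.23]

Iteration 1:
  c_1 = (-2.760000 + 0.230000)/2 = -1.265000
  f(c_1) = f(-1.265000) = -6.425185
  f(a) × f(c) ≥ 0, new interval: [-1.265000, 0.230000]
Iteration 2:
  c_2 = (-1.265000 + 0.230000)/2 = -0.517500
  f(c_2) = f(-0.517500) = 0.790185
  f(a) × f(c) < 0, new interval: [-1.265000, -0.517500]

After 2 iteration(s), the approximation is c_2 = -0.517500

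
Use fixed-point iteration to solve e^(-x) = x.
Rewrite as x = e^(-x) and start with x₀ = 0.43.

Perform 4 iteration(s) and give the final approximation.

Equation: e^(-x) = x
Fixed-point form: x = e^(-x)
x₀ = 0.43

x_1 = g(0.430000) = 0.650509
x_2 = g(0.650509) = 0.521780
x_3 = g(0.521780) = 0.593463
x_4 = g(0.593463) = 0.552411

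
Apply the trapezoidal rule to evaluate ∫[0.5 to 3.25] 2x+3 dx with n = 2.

f(x) = 2x+3
a = 0.5, b = 3.25, n = 2
h = (b - a)/n = 1.375000

Trapezoidal rule: (h/2)[f(x₀) + 2f(x₁) + 2f(x₂) + ... + f(xₙ)]

x_0 = 0.5000, f(x_0) = 4.000000, coefficient = 1
x_1 = 1.8750, f(x_1) = 6.750000, coefficient = 2
x_2 = 3.2500, f(x_2) = 9.500000, coefficient = 1

I ≈ (1.375000/2) × 27.000000 = 18.562500
Exact value: 18.562500
Error: 0.000000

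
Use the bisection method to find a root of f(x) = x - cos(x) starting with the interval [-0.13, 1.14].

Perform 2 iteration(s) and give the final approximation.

f(x) = x - cos(x)
Initial interval: [-0.13, 1.14]

Iteration 1:
  c_1 = (-0.130000 + 1.140000)/2 = 0.505000
  f(c_1) = f(0.505000) = -0.370174
  f(a) × f(c) ≥ 0, new interval: [0.505000, 1.140000]
Iteration 2:
  c_2 = (0.505000 + 1.140000)/2 = 0.822500
  f(c_2) = f(0.822500) = 0.142109
  f(a) × f(c) < 0, new interval: [0.505000, 0.822500]

After 2 iteration(s), the approximation is c_2 = 0.822500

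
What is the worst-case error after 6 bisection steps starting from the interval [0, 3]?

Bisection error bound: |error| ≤ (b-a)/2^n
|error| ≤ (3 - 0)/2^6 = 3/2^6
|error| ≤ 0.0468750000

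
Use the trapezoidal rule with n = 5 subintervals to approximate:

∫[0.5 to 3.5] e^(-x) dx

f(x) = e^(-x)
a = 0.5, b = 3.5, n = 5
h = (b - a)/n = 0.600000

Trapezoidal rule: (h/2)[f(x₀) + 2f(x₁) + 2f(x₂) + ... + f(xₙ)]

x_0 = 0.5000, f(x_0) = 0.606531, coefficient = 1
x_1 = 1.1000, f(x_1) = 0.332871, coefficient = 2
x_2 = 1.7000, f(x_2) = 0.182684, coefficient = 2
x_3 = 2.3000, f(x_3) = 0.100259, coefficient = 2
x_4 = 2.9000, f(x_4) = 0.055023, coefficient = 2
x_5 = 3.5000, f(x_5) = 0.030197, coefficient = 1

I ≈ (0.600000/2) × 1.978401 = 0.593520
Exact value: 0.576333
Error: 0.017187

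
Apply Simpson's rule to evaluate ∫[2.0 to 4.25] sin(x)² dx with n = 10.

f(x) = sin(x)²
a = 2.0, b = 4.25, n = 10
h = (b - a)/n = 0.225000

Simpson's rule: (h/3)[f(x₀) + 4f(x₁) + 2f(x₂) + ... + f(xₙ)]

x_0 = 2.0000, f(x_0) = 0.826822, coefficient = 1
x_1 = 2.2250, f(x_1) = 0.629694, coefficient = 4
x_2 = 2.4500, f(x_2) = 0.406744, coefficient = 2
x_3 = 2.6750, f(x_3) = 0.202361, coefficient = 4
x_4 = 2.9000, f(x_4) = 0.057240, coefficient = 2
x_5 = 3.1250, f(x_5) = 0.000275, coefficient = 4
x_6 = 3.3500, f(x_6) = 0.042808, coefficient = 2
x_7 = 3.5750, f(x_7) = 0.176371, coefficient = 4
x_8 = 3.8000, f(x_8) = 0.374370, coefficient = 2
x_9 = 4.0250, f(x_9) = 0.597383, coefficient = 4
x_10 = 4.2500, f(x_10) = 0.801006, coefficient = 1

I ≈ (0.225000/3) × 9.814491 = 0.736087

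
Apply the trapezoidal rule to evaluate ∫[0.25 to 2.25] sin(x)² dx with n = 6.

f(x) = sin(x)²
a = 0.25, b = 2.25, n = 6
h = (b - a)/n = 0.333333

Trapezoidal rule: (h/2)[f(x₀) + 2f(x₁) + 2f(x₂) + ... + f(xₙ)]

x_0 = 0.2500, f(x_0) = 0.061209, coefficient = 1
x_1 = 0.5833, f(x_1) = 0.303391, coefficient = 2
x_2 = 0.9167, f(x_2) = 0.629766, coefficient = 2
x_3 = 1.2500, f(x_3) = 0.900572, coefficient = 2
x_4 = 1.5833, f(x_4) = 0.999843, coefficient = 2
x_5 = 1.9167, f(x_5) = 0.885068, coefficient = 2
x_6 = 2.2500, f(x_6) = 0.605398, coefficient = 1

I ≈ (0.333333/2) × 8.103886 = 1.350648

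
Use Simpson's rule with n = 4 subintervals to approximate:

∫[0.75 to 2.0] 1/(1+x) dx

f(x) = 1/(1+x)
a = 0.75, b = 2.0, n = 4
h = (b - a)/n = 0.312500

Simpson's rule: (h/3)[f(x₀) + 4f(x₁) + 2f(x₂) + ... + f(xₙ)]

x_0 = 0.7500, f(x_0) = 0.571429, coefficient = 1
x_1 = 1.0625, f(x_1) = 0.484848, coefficient = 4
x_2 = 1.3750, f(x_2) = 0.421053, coefficient = 2
x_3 = 1.6875, f(x_3) = 0.372093, coefficient = 4
x_4 = 2.0000, f(x_4) = 0.333333, coefficient = 1

I ≈ (0.312500/3) × 5.174633 = 0.539024
Exact value: 0.538997
Error: 0.000028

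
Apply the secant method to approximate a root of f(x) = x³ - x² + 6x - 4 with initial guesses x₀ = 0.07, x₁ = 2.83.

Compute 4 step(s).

f(x) = x³ - x² + 6x - 4
x₀ = 0.07, x₁ = 2.83

Secant formula: x_{n+1} = x_n - f(x_n)(x_n - x_{n-1})/(f(x_n) - f(x_{n-1}))

Iteration 1:
  f(0.070000) = -3.584557
  f(2.830000) = 27.636287
  x_2 = 2.830000 - 27.636287×(2.830000 - 0.070000)/(27.636287 - (-3.584557))
       = 0.386884
Iteration 2:
  f(2.830000) = 27.636287
  f(0.386884) = -1.770468
  x_3 = 0.386884 - (-1.770468)×(0.386884 - 2.830000)/(-1.770468 - 27.636287)
       = 0.533974
Iteration 3:
  f(0.386884) = -1.770468
  f(0.533974) = -0.929031
  x_4 = 0.533974 - (-0.929031)×(0.533974 - 0.386884)/(-0.929031 - (-1.770468))
       = 0.696377
Iteration 4:
  f(0.533974) = -0.929031
  f(0.696377) = 0.031024
  x_5 = 0.696377 - 0.031024×(0.696377 - 0.533974)/(0.031024 - (-0.929031))
       = 0.691129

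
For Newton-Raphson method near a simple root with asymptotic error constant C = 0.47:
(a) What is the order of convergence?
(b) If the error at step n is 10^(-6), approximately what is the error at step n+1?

(a) Newton-Raphson has quadratic (order 2) convergence near simple roots.
    This means |e_{n+1}| ≈ C|e_n|².

(b) With |e_n| = 10^(-6) and C = 0.47:
    |e_{n+1}| ≈ 0.47 × (10^(-6))² = 0.47 × 10^(-12)

(a) 2 (quadratic); (b) |e_{n+1}| ≈ 4.700e-13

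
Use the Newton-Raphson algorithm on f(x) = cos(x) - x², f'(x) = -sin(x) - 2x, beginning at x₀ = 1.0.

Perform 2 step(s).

f(x) = cos(x) - x²
f'(x) = -sin(x) - 2x
x₀ = 1.0

Newton-Raphson formula: x_{n+1} = x_n - f(x_n)/f'(x_n)

Iteration 1:
  f(1.000000) = -0.459698
  f'(1.000000) = -2.841471
  x_1 = 1.000000 - (-0.459698)/(-2.841471) = 0.838218
Iteration 2:
  f(0.838218) = -0.033822
  f'(0.838218) = -2.419890
  x_2 = 0.838218 - (-0.033822)/(-2.419890) = 0.824242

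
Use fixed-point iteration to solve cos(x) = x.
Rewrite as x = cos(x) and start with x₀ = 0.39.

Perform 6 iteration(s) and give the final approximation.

Equation: cos(x) = x
Fixed-point form: x = cos(x)
x₀ = 0.39

x_1 = g(0.390000) = 0.924909
x_2 = g(0.924909) = 0.601907
x_3 = g(0.601907) = 0.824257
x_4 = g(0.824257) = 0.679102
x_5 = g(0.679102) = 0.778137
x_6 = g(0.778137) = 0.712223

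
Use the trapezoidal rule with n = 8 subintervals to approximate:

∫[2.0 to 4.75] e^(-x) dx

f(x) = e^(-x)
a = 2.0, b = 4.75, n = 8
h = (b - a)/n = 0.343750

Trapezoidal rule: (h/2)[f(x₀) + 2f(x₁) + 2f(x₂) + ... + f(xₙ)]

x_0 = 2.0000, f(x_0) = 0.135335, coefficient = 1
x_1 = 2.3438, f(x_1) = 0.095967, coefficient = 2
x_2 = 2.6875, f(x_2) = 0.068051, coefficient = 2
x_3 = 3.0312, f(x_3) = 0.048255, coefficient = 2
x_4 = 3.3750, f(x_4) = 0.034218, coefficient = 2
x_5 = 3.7188, f(x_5) = 0.024264, coefficient = 2
x_6 = 4.0625, f(x_6) = 0.017206, coefficient = 2
x_7 = 4.4062, f(x_7) = 0.012201, coefficient = 2
x_8 = 4.7500, f(x_8) = 0.008652, coefficient = 1

I ≈ (0.343750/2) × 0.744312 = 0.127929
Exact value: 0.126684
Error: 0.001245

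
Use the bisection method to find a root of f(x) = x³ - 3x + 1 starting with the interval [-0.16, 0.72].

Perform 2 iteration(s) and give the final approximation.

f(x) = x³ - 3x + 1
Initial interval: [-0.16, 0.72]

Iteration 1:
  c_1 = (-0.160000 + 0.720000)/2 = 0.280000
  f(c_1) = f(0.280000) = 0.181952
  f(a) × f(c) ≥ 0, new interval: [0.280000, 0.720000]
Iteration 2:
  c_2 = (0.280000 + 0.720000)/2 = 0.500000
  f(c_2) = f(0.500000) = -0.375000
  f(a) × f(c) < 0, new interval: [0.280000, 0.500000]

After 2 iteration(s), the approximation is c_2 = 0.500000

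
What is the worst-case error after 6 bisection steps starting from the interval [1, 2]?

Bisection error bound: |error| ≤ (b-a)/2^n
|error| ≤ (2 - 1)/2^6 = 1/2^6
|error| ≤ 0.0156250000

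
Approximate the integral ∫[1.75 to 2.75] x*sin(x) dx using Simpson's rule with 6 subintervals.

f(x) = x*sin(x)
a = 1.75, b = 2.75, n = 6
h = (b - a)/n = 0.166667

Simpson's rule: (h/3)[f(x₀) + 4f(x₁) + 2f(x₂) + ... + f(xₙ)]

x_0 = 1.7500, f(x_0) = 1.721975, coefficient = 1
x_1 = 1.9167, f(x_1) = 1.803163, coefficient = 4
x_2 = 2.0833, f(x_2) = 1.815632, coefficient = 2
x_3 = 2.2500, f(x_3) = 1.750665, coefficient = 4
x_4 = 2.4167, f(x_4) = 1.602443, coefficient = 2
x_5 = 2.5833, f(x_5) = 1.368419, coefficient = 4
x_6 = 2.7500, f(x_6) = 1.049568, coefficient = 1

I ≈ (0.166667/3) × 29.296681 = 1.627593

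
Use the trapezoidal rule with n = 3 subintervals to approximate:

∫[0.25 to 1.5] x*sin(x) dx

f(x) = x*sin(x)
a = 0.25, b = 1.5, n = 3
h = (b - a)/n = 0.416667

Trapezoidal rule: (h/2)[f(x₀) + 2f(x₁) + 2f(x₂) + ... + f(xₙ)]

x_0 = 0.2500, f(x_0) = 0.061851, coefficient = 1
x_1 = 0.6667, f(x_1) = 0.412247, coefficient = 2
x_2 = 1.0833, f(x_2) = 0.957151, coefficient = 2
x_3 = 1.5000, f(x_3) = 1.496242, coefficient = 1

I ≈ (0.416667/2) × 4.296889 = 0.895185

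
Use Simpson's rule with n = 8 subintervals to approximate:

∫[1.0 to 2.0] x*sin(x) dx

f(x) = x*sin(x)
a = 1.0, b = 2.0, n = 8
h = (b - a)/n = 0.125000

Simpson's rule: (h/3)[f(x₀) + 4f(x₁) + 2f(x₂) + ... + f(xₙ)]

x_0 = 1.0000, f(x_0) = 0.841471, coefficient = 1
x_1 = 1.1250, f(x_1) = 1.015051, coefficient = 4
x_2 = 1.2500, f(x_2) = 1.186231, coefficient = 2
x_3 = 1.3750, f(x_3) = 1.348728, coefficient = 4
x_4 = 1.5000, f(x_4) = 1.496242, coefficient = 2
x_5 = 1.6250, f(x_5) = 1.622613, coefficient = 4
x_6 = 1.7500, f(x_6) = 1.721975, coefficient = 2
x_7 = 1.8750, f(x_7) = 1.788911, coefficient = 4
x_8 = 2.0000, f(x_8) = 1.818595, coefficient = 1

I ≈ (0.125000/3) × 34.570176 = 1.440424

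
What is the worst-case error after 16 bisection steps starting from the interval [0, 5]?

Bisection error bound: |error| ≤ (b-a)/2^n
|error| ≤ (5 - 0)/2^16 = 5/2^16
|error| ≤ 0.0000762939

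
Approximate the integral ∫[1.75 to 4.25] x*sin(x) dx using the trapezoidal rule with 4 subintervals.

f(x) = x*sin(x)
a = 1.75, b = 4.25, n = 4
h = (b - a)/n = 0.625000

Trapezoidal rule: (h/2)[f(x₀) + 2f(x₁) + 2f(x₂) + ... + f(xₙ)]

x_0 = 1.7500, f(x_0) = 1.721975, coefficient = 1
x_1 = 2.3750, f(x_1) = 1.647502, coefficient = 2
x_2 = 3.0000, f(x_2) = 0.423360, coefficient = 2
x_3 = 3.6250, f(x_3) = -1.684896, coefficient = 2
x_4 = 4.2500, f(x_4) = -3.803705, coefficient = 1

I ≈ (0.625000/2) × -1.309797 = -0.409311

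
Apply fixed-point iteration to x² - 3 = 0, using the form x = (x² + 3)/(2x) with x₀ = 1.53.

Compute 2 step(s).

Equation: x² - 3 = 0
Fixed-point form: x = (x² + 3)/(2x)
x₀ = 1.53

x_1 = g(1.530000) = 1.745392
x_2 = g(1.745392) = 1.732102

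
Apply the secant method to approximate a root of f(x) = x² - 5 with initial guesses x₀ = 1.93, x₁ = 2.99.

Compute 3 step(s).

f(x) = x² - 5
x₀ = 1.93, x₁ = 2.99

Secant formula: x_{n+1} = x_n - f(x_n)(x_n - x_{n-1})/(f(x_n) - f(x_{n-1}))

Iteration 1:
  f(1.930000) = -1.275100
  f(2.990000) = 3.940100
  x_2 = 2.990000 - 3.940100×(2.990000 - 1.930000)/(3.940100 - (-1.275100))
       = 2.189167
Iteration 2:
  f(2.990000) = 3.940100
  f(2.189167) = -0.207549
  x_3 = 2.189167 - (-0.207549)×(2.189167 - 2.990000)/(-0.207549 - 3.940100)
       = 2.229241
Iteration 3:
  f(2.189167) = -0.207549
  f(2.229241) = -0.030487
  x_4 = 2.229241 - (-0.030487)×(2.229241 - 2.189167)/(-0.030487 - (-0.207549))
       = 2.236140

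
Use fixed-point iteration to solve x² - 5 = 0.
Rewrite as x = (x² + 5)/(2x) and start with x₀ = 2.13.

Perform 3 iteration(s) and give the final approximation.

Equation: x² - 5 = 0
Fixed-point form: x = (x² + 5)/(2x)
x₀ = 2.13

x_1 = g(2.130000) = 2.238709
x_2 = g(2.238709) = 2.236070
x_3 = g(2.236070) = 2.236068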